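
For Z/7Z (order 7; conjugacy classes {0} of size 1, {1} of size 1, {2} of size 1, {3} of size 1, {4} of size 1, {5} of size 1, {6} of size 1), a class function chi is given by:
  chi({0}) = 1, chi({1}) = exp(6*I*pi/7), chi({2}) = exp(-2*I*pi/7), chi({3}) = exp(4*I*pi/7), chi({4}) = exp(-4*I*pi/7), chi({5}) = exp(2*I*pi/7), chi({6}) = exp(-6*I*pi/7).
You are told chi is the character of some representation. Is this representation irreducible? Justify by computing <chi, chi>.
Irreducible: <chi, chi> = 1.

Justification: <chi, chi> = (1/|G|) sum_C |C| * |chi(C)|^2 = (1/7)[1*|1|^2 + 1*|exp(6*I*pi/7)|^2 + 1*|exp(-2*I*pi/7)|^2 + 1*|exp(4*I*pi/7)|^2 + 1*|exp(-4*I*pi/7)|^2 + 1*|exp(2*I*pi/7)|^2 + 1*|exp(-6*I*pi/7)|^2]
  = (1/7)[(1) + (1) + (1) + (1) + (1) + (1) + (1)] = 7/7 = 1.
(Exp terms are combined using exp(i*s)*conj(exp(i*t)) = exp(i*(s-t)), and sums of them are collapsed using the identity that for every m > 1 the m distinct m-th roots of unity sum to 0, e.g. 1 + exp(2*I*pi/3) + exp(-2*I*pi/3) = 0.)
A character is irreducible iff <chi, chi> = 1, so this representation is irreducible.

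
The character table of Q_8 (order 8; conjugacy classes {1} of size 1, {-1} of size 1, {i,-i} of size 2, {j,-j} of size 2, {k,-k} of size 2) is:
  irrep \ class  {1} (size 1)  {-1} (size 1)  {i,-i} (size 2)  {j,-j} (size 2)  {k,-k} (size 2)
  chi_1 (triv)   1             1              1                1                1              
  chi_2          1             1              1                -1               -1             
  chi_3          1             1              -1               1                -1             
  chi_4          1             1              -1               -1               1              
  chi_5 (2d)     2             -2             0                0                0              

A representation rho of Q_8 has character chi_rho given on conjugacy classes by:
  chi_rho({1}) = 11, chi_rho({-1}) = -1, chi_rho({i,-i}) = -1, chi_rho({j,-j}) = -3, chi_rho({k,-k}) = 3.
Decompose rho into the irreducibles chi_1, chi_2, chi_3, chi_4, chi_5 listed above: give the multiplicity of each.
Multiplicities: chi_1: 1, chi_2: 1, chi_3: 0, chi_4: 3, chi_5: 3.

Justification: Use <chi_rho, chi> = (1/|G|) sum_C |C| * chi_rho(C) * conj(chi(C)) with |G| = 8 for each irreducible chi in the table:
  <chi_rho, chi_1> = (1/8)[1*(11)*conj(1) + 1*(-1)*conj(1) + 2*(-1)*conj(1) + 2*(-3)*conj(1) + 2*(3)*conj(1)]
      = (1/8)[(11) + (-1) + (-2) + (-6) + (6)] = 8/8 = 1
  <chi_rho, chi_2> = (1/8)[1*(11)*conj(1) + 1*(-1)*conj(1) + 2*(-1)*conj(1) + 2*(-3)*conj(-1) + 2*(3)*conj(-1)]
      = (1/8)[(11) + (-1) + (-2) + (6) + (-6)] = 8/8 = 1
  <chi_rho, chi_3> = (1/8)[1*(11)*conj(1) + 1*(-1)*conj(1) + 2*(-1)*conj(-1) + 2*(-3)*conj(1) + 2*(3)*conj(-1)]
      = (1/8)[(11) + (-1) + (2) + (-6) + (-6)] = 0/8 = 0
  <chi_rho, chi_4> = (1/8)[1*(11)*conj(1) + 1*(-1)*conj(1) + 2*(-1)*conj(-1) + 2*(-3)*conj(-1) + 2*(3)*conj(1)]
      = (1/8)[(11) + (-1) + (2) + (6) + (6)] = 24/8 = 3
  <chi_rho, chi_5> = (1/8)[1*(11)*conj(2) + 1*(-1)*conj(-2) + 2*(-1)*conj(0) + 2*(-3)*conj(0) + 2*(3)*conj(0)]
      = (1/8)[(22) + (2) + (0) + (0) + (0)] = 24/8 = 3
Dimension check: dim(rho) = sum (mult * dim) = 1*1 + 1*1 + 0*1 + 3*1 + 3*2 = 11 = chi_rho(e) = 11.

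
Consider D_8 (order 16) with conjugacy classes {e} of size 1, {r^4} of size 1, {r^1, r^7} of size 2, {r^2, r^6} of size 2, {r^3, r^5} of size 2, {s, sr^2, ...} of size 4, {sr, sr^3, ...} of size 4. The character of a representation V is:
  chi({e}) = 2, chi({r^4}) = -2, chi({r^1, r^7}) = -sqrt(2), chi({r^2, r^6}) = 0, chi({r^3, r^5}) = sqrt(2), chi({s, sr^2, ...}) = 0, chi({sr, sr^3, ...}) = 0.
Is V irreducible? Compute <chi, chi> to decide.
Irreducible: <chi, chi> = 1.

<chi, chi> = (1/|G|) sum_C |C| * |chi(C)|^2 = (1/16)[1*|2|^2 + 1*|-2|^2 + 2*|-sqrt(2)|^2 + 2*|0|^2 + 2*|sqrt(2)|^2 + 4*|0|^2 + 4*|0|^2]
  = (1/16)[(4) + (4) + (4) + (0) + (4) + (0) + (0)] = 16/16 = 1.
A character is irreducible iff <chi, chi> = 1, so this representation is irreducible.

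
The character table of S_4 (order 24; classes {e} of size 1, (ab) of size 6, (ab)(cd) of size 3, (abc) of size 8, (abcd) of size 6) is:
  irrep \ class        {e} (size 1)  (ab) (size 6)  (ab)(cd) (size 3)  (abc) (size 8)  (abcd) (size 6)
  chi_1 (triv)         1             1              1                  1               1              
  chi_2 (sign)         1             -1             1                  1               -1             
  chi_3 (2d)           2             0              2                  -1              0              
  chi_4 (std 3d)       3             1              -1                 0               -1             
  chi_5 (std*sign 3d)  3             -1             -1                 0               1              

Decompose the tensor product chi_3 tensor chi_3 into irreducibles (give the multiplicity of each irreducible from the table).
chi_3 tensor chi_3 = chi_1 + chi_2 + chi_3 (all other irreducibles have multiplicity 0).

Explanation: The character of a tensor product is the pointwise product (chi_3 * chi_3)(C) = chi_3(C) * chi_3(C):
  {e}: (2)*(2), (ab): (0)*(0), (ab)(cd): (2)*(2), (abc): (-1)*(-1), (abcd): (0)*(0)
so (chi_3 * chi_3) takes values
  {e} -> 4, (ab) -> 0, (ab)(cd) -> 4, (abc) -> 1, (abcd) -> 0.
Now take the inner product of this character with each irreducible chi from the table, <chi_3*chi_3, chi> = (1/24) sum_C |C| (chi_3*chi_3)(C) conj(chi(C)):
  <chi_3*chi_3, chi_1> = (1/24)[1*(4)*conj(1) + 6*(0)*conj(1) + 3*(4)*conj(1) + 8*(1)*conj(1) + 6*(0)*conj(1)]
      = (1/24)[(4) + (0) + (12) + (8) + (0)] = 24/24 = 1
  <chi_3*chi_3, chi_2> = (1/24)[1*(4)*conj(1) + 6*(0)*conj(-1) + 3*(4)*conj(1) + 8*(1)*conj(1) + 6*(0)*conj(-1)]
      = (1/24)[(4) + (0) + (12) + (8) + (0)] = 24/24 = 1
  <chi_3*chi_3, chi_3> = (1/24)[1*(4)*conj(2) + 6*(0)*conj(0) + 3*(4)*conj(2) + 8*(1)*conj(-1) + 6*(0)*conj(0)]
      = (1/24)[(8) + (0) + (24) + (-8) + (0)] = 24/24 = 1
  <chi_3*chi_3, chi_4> = (1/24)[1*(4)*conj(3) + 6*(0)*conj(1) + 3*(4)*conj(-1) + 8*(1)*conj(0) + 6*(0)*conj(-1)]
      = (1/24)[(12) + (0) + (-12) + (0) + (0)] = 0/24 = 0
  <chi_3*chi_3, chi_5> = (1/24)[1*(4)*conj(3) + 6*(0)*conj(-1) + 3*(4)*conj(-1) + 8*(1)*conj(0) + 6*(0)*conj(1)]
      = (1/24)[(12) + (0) + (-12) + (0) + (0)] = 0/24 = 0
Hence the multiplicities are chi_1: 1, chi_2: 1, chi_3: 1. Dimension check: dim(chi_3)*dim(chi_3) = 2*2 = 4 and sum (mult * dim) = 1*1 + 1*1 + 1*2 = 4.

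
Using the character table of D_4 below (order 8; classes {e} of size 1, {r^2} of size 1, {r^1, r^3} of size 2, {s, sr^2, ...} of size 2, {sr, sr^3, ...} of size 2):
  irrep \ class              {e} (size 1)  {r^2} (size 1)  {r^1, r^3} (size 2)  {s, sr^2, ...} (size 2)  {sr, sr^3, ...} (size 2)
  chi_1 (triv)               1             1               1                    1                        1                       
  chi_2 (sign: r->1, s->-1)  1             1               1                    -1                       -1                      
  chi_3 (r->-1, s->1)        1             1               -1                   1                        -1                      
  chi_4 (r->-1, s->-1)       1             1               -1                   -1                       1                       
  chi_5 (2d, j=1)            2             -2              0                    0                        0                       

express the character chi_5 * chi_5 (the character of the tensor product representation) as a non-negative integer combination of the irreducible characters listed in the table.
chi_5 tensor chi_5 = chi_1 + chi_2 + chi_3 + chi_4 (all other irreducibles have multiplicity 0).

Working: The character of a tensor product is the pointwise product (chi_5 * chi_5)(C) = chi_5(C) * chi_5(C):
  {e}: (2)*(2), {r^2}: (-2)*(-2), {r^1, r^3}: (0)*(0), {s, sr^2, ...}: (0)*(0), {sr, sr^3, ...}: (0)*(0)
so (chi_5 * chi_5) takes values
  {e} -> 4, {r^2} -> 4, {r^1, r^3} -> 0, {s, sr^2, ...} -> 0, {sr, sr^3, ...} -> 0.
Now take the inner product of this character with each irreducible chi from the table, <chi_5*chi_5, chi> = (1/8) sum_C |C| (chi_5*chi_5)(C) conj(chi(C)):
  <chi_5*chi_5, chi_1> = (1/8)[1*(4)*conj(1) + 1*(4)*conj(1) + 2*(0)*conj(1) + 2*(0)*conj(1) + 2*(0)*conj(1)]
      = (1/8)[(4) + (4) + (0) + (0) + (0)] = 8/8 = 1
  <chi_5*chi_5, chi_2> = (1/8)[1*(4)*conj(1) + 1*(4)*conj(1) + 2*(0)*conj(1) + 2*(0)*conj(-1) + 2*(0)*conj(-1)]
      = (1/8)[(4) + (4) + (0) + (0) + (0)] = 8/8 = 1
  <chi_5*chi_5, chi_3> = (1/8)[1*(4)*conj(1) + 1*(4)*conj(1) + 2*(0)*conj(-1) + 2*(0)*conj(1) + 2*(0)*conj(-1)]
      = (1/8)[(4) + (4) + (0) + (0) + (0)] = 8/8 = 1
  <chi_5*chi_5, chi_4> = (1/8)[1*(4)*conj(1) + 1*(4)*conj(1) + 2*(0)*conj(-1) + 2*(0)*conj(-1) + 2*(0)*conj(1)]
      = (1/8)[(4) + (4) + (0) + (0) + (0)] = 8/8 = 1
  <chi_5*chi_5, chi_5> = (1/8)[1*(4)*conj(2) + 1*(4)*conj(-2) + 2*(0)*conj(0) + 2*(0)*conj(0) + 2*(0)*conj(0)]
      = (1/8)[(8) + (-8) + (0) + (0) + (0)] = 0/8 = 0
Hence the multiplicities are chi_1: 1, chi_2: 1, chi_3: 1, chi_4: 1. Dimension check: dim(chi_5)*dim(chi_5) = 2*2 = 4 and sum (mult * dim) = 1*1 + 1*1 + 1*1 + 1*1 = 4.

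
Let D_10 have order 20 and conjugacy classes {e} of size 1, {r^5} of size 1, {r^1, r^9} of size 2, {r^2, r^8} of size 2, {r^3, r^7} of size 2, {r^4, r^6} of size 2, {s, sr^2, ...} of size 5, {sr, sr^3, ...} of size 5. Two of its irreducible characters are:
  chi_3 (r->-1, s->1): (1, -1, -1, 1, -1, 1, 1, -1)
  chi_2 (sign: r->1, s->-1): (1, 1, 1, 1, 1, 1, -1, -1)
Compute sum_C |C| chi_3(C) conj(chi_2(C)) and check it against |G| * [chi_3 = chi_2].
Sum = 0; so <chi_3, chi_2> = 0 (distinct irreducibles are orthogonal).

Explanation: Compute term by term over conjugacy classes (|C| * chi_3(C) * conj(chi_2(C))):
  1*(1)*conj(1) + 1*(-1)*conj(1) + 2*(-1)*conj(1) + 2*(1)*conj(1) + 2*(-1)*conj(1) + 2*(1)*conj(1) + 5*(1)*conj(-1) + 5*(-1)*conj(-1)
  = (1) + (-1) + (-2) + (2) + (-2) + (2) + (-5) + (5)
  = 0.
Dividing by |G| = 20 gives 0/20 = 0, matching the row-orthogonality relation <chi_3, chi_2> = [chi_3 = chi_2].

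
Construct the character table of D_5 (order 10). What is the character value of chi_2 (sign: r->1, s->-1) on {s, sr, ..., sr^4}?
Conjugacy classes: {e} of size 1, {r^1, r^4} of size 2, {r^2, r^3} of size 2, {s, sr, ..., sr^4} of size 5.
Character table:
  irrep \ class              {e} (size 1)  {r^1, r^4} (size 2)  {r^2, r^3} (size 2)  {s, sr, ..., sr^4} (size 5)
  chi_1 (triv)               1             1                    1                    1                          
  chi_2 (sign: r->1, s->-1)  1             1                    1                    -1                         
  chi_3 (2d, j=1)            2             -1/2 + sqrt(5)/2     -sqrt(5)/2 - 1/2     0                          
  chi_4 (2d, j=2)            2             -sqrt(5)/2 - 1/2     -1/2 + sqrt(5)/2     0                          

Spot check: chi_2 (sign: r->1, s->-1) on {s, sr, ..., sr^4} = -1.

Working: D_5 has order 2*5 = 10 with 4 conjugacy classes, hence 4 irreducibles. Sum of squared dims 1 + 1 + 4 + 4 = 10 = |G|. Linear characters come from the abelianisation; the 2-dimensional irreps have character r^k -> 2*cos(2*pi*j*k/5), reflections -> 0.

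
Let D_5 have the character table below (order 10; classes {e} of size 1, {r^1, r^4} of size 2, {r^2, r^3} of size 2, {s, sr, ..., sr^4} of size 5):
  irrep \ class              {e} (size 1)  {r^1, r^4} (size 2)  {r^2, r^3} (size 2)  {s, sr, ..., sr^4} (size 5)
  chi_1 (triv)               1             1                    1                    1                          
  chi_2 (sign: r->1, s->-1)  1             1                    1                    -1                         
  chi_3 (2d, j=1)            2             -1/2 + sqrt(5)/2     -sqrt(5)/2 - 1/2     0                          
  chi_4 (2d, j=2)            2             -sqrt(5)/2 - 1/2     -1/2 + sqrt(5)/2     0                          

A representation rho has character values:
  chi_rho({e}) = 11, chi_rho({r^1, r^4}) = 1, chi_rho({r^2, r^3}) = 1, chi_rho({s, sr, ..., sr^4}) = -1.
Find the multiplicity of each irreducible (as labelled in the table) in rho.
Multiplicities: chi_1: 1, chi_2: 2, chi_3: 2, chi_4: 2.

Use <chi_rho, chi> = (1/|G|) sum_C |C| * chi_rho(C) * conj(chi(C)) with |G| = 10 for each irreducible chi in the table:
  <chi_rho, chi_1> = (1/10)[1*(11)*conj(1) + 2*(1)*conj(1) + 2*(1)*conj(1) + 5*(-1)*conj(1)]
      = (1/10)[(11) + (2) + (2) + (-5)] = 10/10 = 1
  <chi_rho, chi_2> = (1/10)[1*(11)*conj(1) + 2*(1)*conj(1) + 2*(1)*conj(1) + 5*(-1)*conj(-1)]
      = (1/10)[(11) + (2) + (2) + (5)] = 20/10 = 2
  <chi_rho, chi_3> = (1/10)[1*(11)*conj(2) + 2*(1)*conj(-1/2 + sqrt(5)/2) + 2*(1)*conj(-sqrt(5)/2 - 1/2) + 5*(-1)*conj(0)]
      = (1/10)[(22) + (-1 + sqrt(5)) + (-sqrt(5) - 1) + (0)] = 20/10 = 2
  <chi_rho, chi_4> = (1/10)[1*(11)*conj(2) + 2*(1)*conj(-sqrt(5)/2 - 1/2) + 2*(1)*conj(-1/2 + sqrt(5)/2) + 5*(-1)*conj(0)]
      = (1/10)[(22) + (-sqrt(5) - 1) + (-1 + sqrt(5)) + (0)] = 20/10 = 2
Dimension check: dim(rho) = sum (mult * dim) = 1*1 + 2*1 + 2*2 + 2*2 = 11 = chi_rho(e) = 11.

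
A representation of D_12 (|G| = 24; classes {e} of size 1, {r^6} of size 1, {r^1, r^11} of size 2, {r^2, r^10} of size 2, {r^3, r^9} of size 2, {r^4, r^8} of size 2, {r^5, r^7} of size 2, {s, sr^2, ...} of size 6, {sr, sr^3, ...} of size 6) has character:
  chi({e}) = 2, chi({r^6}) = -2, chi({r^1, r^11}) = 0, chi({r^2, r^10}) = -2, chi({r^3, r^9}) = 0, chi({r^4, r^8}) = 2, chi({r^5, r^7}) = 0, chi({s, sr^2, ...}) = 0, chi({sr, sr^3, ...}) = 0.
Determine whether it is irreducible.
Irreducible: <chi, chi> = 1.

Justification: <chi, chi> = (1/|G|) sum_C |C| * |chi(C)|^2 = (1/24)[1*|2|^2 + 1*|-2|^2 + 2*|0|^2 + 2*|-2|^2 + 2*|0|^2 + 2*|2|^2 + 2*|0|^2 + 6*|0|^2 + 6*|0|^2]
  = (1/24)[(4) + (4) + (0) + (8) + (0) + (8) + (0) + (0) + (0)] = 24/24 = 1.
A character is irreducible iff <chi, chi> = 1, so this representation is irreducible.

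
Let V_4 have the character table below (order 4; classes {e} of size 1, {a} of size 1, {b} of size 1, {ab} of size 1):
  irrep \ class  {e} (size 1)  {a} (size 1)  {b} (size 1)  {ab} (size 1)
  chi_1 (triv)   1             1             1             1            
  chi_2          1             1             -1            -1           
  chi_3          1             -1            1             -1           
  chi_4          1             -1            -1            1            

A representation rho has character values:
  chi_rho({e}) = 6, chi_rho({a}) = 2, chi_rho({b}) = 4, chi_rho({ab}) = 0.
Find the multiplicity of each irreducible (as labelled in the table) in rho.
Multiplicities: chi_1: 3, chi_2: 1, chi_3: 2, chi_4: 0.

Proof sketch: Use <chi_rho, chi> = (1/|G|) sum_C |C| * chi_rho(C) * conj(chi(C)) with |G| = 4 for each irreducible chi in the table:
  <chi_rho, chi_1> = (1/4)[1*(6)*conj(1) + 1*(2)*conj(1) + 1*(4)*conj(1) + 1*(0)*conj(1)]
      = (1/4)[(6) + (2) + (4) + (0)] = 12/4 = 3
  <chi_rho, chi_2> = (1/4)[1*(6)*conj(1) + 1*(2)*conj(1) + 1*(4)*conj(-1) + 1*(0)*conj(-1)]
      = (1/4)[(6) + (2) + (-4) + (0)] = 4/4 = 1
  <chi_rho, chi_3> = (1/4)[1*(6)*conj(1) + 1*(2)*conj(-1) + 1*(4)*conj(1) + 1*(0)*conj(-1)]
      = (1/4)[(6) + (-2) + (4) + (0)] = 8/4 = 2
  <chi_rho, chi_4> = (1/4)[1*(6)*conj(1) + 1*(2)*conj(-1) + 1*(4)*conj(-1) + 1*(0)*conj(1)]
      = (1/4)[(6) + (-2) + (-4) + (0)] = 0/4 = 0
Dimension check: dim(rho) = sum (mult * dim) = 3*1 + 1*1 + 2*1 + 0*1 = 6 = chi_rho(e) = 6.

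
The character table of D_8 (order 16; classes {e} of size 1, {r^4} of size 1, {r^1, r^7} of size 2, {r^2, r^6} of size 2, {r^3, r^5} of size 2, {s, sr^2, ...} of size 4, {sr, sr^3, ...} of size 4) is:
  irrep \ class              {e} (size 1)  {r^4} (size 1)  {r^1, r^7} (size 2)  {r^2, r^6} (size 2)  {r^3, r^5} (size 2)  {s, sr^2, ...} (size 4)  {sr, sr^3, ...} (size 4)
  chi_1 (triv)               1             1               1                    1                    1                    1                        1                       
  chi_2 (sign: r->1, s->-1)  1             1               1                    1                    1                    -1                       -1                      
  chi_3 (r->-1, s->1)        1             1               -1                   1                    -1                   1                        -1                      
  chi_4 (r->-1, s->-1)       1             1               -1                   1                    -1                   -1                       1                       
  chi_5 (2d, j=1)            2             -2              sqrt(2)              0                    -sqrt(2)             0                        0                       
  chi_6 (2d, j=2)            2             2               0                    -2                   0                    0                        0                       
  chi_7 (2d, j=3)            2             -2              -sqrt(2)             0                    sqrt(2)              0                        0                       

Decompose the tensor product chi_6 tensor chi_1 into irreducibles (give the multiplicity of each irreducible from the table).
chi_6 tensor chi_1 = chi_6 (all other irreducibles have multiplicity 0).

Argument: The character of a tensor product is the pointwise product (chi_6 * chi_1)(C) = chi_6(C) * chi_1(C):
  {e}: (2)*(1), {r^4}: (2)*(1), {r^1, r^7}: (0)*(1), {r^2, r^6}: (-2)*(1), {r^3, r^5}: (0)*(1), {s, sr^2, ...}: (0)*(1), {sr, sr^3, ...}: (0)*(1)
so (chi_6 * chi_1) takes values
  {e} -> 2, {r^4} -> 2, {r^1, r^7} -> 0, {r^2, r^6} -> -2, {r^3, r^5} -> 0, {s, sr^2, ...} -> 0, {sr, sr^3, ...} -> 0.
Now take the inner product of this character with each irreducible chi from the table, <chi_6*chi_1, chi> = (1/16) sum_C |C| (chi_6*chi_1)(C) conj(chi(C)):
  <chi_6*chi_1, chi_1> = (1/16)[1*(2)*conj(1) + 1*(2)*conj(1) + 2*(0)*conj(1) + 2*(-2)*conj(1) + 2*(0)*conj(1) + 4*(0)*conj(1) + 4*(0)*conj(1)]
      = (1/16)[(2) + (2) + (0) + (-4) + (0) + (0) + (0)] = 0/16 = 0
  <chi_6*chi_1, chi_2> = (1/16)[1*(2)*conj(1) + 1*(2)*conj(1) + 2*(0)*conj(1) + 2*(-2)*conj(1) + 2*(0)*conj(1) + 4*(0)*conj(-1) + 4*(0)*conj(-1)]
      = (1/16)[(2) + (2) + (0) + (-4) + (0) + (0) + (0)] = 0/16 = 0
  <chi_6*chi_1, chi_3> = (1/16)[1*(2)*conj(1) + 1*(2)*conj(1) + 2*(0)*conj(-1) + 2*(-2)*conj(1) + 2*(0)*conj(-1) + 4*(0)*conj(1) + 4*(0)*conj(-1)]
      = (1/16)[(2) + (2) + (0) + (-4) + (0) + (0) + (0)] = 0/16 = 0
  <chi_6*chi_1, chi_4> = (1/16)[1*(2)*conj(1) + 1*(2)*conj(1) + 2*(0)*conj(-1) + 2*(-2)*conj(1) + 2*(0)*conj(-1) + 4*(0)*conj(-1) + 4*(0)*conj(1)]
      = (1/16)[(2) + (2) + (0) + (-4) + (0) + (0) + (0)] = 0/16 = 0
  <chi_6*chi_1, chi_5> = (1/16)[1*(2)*conj(2) + 1*(2)*conj(-2) + 2*(0)*conj(sqrt(2)) + 2*(-2)*conj(0) + 2*(0)*conj(-sqrt(2)) + 4*(0)*conj(0) + 4*(0)*conj(0)]
      = (1/16)[(4) + (-4) + (0) + (0) + (0) + (0) + (0)] = 0/16 = 0
  <chi_6*chi_1, chi_6> = (1/16)[1*(2)*conj(2) + 1*(2)*conj(2) + 2*(0)*conj(0) + 2*(-2)*conj(-2) + 2*(0)*conj(0) + 4*(0)*conj(0) + 4*(0)*conj(0)]
      = (1/16)[(4) + (4) + (0) + (8) + (0) + (0) + (0)] = 16/16 = 1
  <chi_6*chi_1, chi_7> = (1/16)[1*(2)*conj(2) + 1*(2)*conj(-2) + 2*(0)*conj(-sqrt(2)) + 2*(-2)*conj(0) + 2*(0)*conj(sqrt(2)) + 4*(0)*conj(0) + 4*(0)*conj(0)]
      = (1/16)[(4) + (-4) + (0) + (0) + (0) + (0) + (0)] = 0/16 = 0
Hence the multiplicities are chi_6: 1. Dimension check: dim(chi_6)*dim(chi_1) = 2*1 = 2 and sum (mult * dim) = 1*2 = 2.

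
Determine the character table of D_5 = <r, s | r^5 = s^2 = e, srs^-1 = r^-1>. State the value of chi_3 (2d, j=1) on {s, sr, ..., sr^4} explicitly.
Conjugacy classes: {e} of size 1, {r^1, r^4} of size 2, {r^2, r^3} of size 2, {s, sr, ..., sr^4} of size 5.
Character table:
  irrep \ class              {e} (size 1)  {r^1, r^4} (size 2)  {r^2, r^3} (size 2)  {s, sr, ..., sr^4} (size 5)
  chi_1 (triv)               1             1                    1                    1                          
  chi_2 (sign: r->1, s->-1)  1             1                    1                    -1                         
  chi_3 (2d, j=1)            2             -1/2 + sqrt(5)/2     -sqrt(5)/2 - 1/2     0                          
  chi_4 (2d, j=2)            2             -sqrt(5)/2 - 1/2     -1/2 + sqrt(5)/2     0                          

Spot check: chi_3 (2d, j=1) on {s, sr, ..., sr^4} = 0.

D_5 has order 2*5 = 10 with 4 conjugacy classes, hence 4 irreducibles. Sum of squared dims 1 + 1 + 4 + 4 = 10 = |G|. Linear characters come from the abelianisation; the 2-dimensional irreps have character r^k -> 2*cos(2*pi*j*k/5), reflections -> 0.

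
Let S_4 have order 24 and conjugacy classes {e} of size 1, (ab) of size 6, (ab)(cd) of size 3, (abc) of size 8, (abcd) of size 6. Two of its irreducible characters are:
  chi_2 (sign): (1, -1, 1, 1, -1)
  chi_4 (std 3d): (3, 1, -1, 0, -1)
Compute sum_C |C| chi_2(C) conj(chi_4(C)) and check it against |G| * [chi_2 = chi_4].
Sum = 0; so <chi_2, chi_4> = 0 (distinct irreducibles are orthogonal).

Explanation: Compute term by term over conjugacy classes (|C| * chi_2(C) * conj(chi_4(C))):
  1*(1)*conj(3) + 6*(-1)*conj(1) + 3*(1)*conj(-1) + 8*(1)*conj(0) + 6*(-1)*conj(-1)
  = (3) + (-6) + (-3) + (0) + (6)
  = 0.
Dividing by |G| = 24 gives 0/24 = 0, matching the row-orthogonality relation <chi_2, chi_4> = [chi_2 = chi_4].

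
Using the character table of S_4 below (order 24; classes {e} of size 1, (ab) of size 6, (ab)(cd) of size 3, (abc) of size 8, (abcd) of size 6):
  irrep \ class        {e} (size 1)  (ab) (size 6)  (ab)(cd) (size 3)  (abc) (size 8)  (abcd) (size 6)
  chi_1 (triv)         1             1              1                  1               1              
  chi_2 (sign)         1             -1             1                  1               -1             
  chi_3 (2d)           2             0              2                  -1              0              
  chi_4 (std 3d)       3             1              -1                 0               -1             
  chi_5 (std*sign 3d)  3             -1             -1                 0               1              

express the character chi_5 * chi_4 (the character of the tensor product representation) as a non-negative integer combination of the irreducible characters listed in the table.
chi_5 tensor chi_4 = chi_2 + chi_3 + chi_4 + chi_5 (all other irreducibles have multiplicity 0).

Solution. The character of a tensor product is the pointwise product (chi_5 * chi_4)(C) = chi_5(C) * chi_4(C):
  {e}: (3)*(3), (ab): (-1)*(1), (ab)(cd): (-1)*(-1), (abc): (0)*(0), (abcd): (1)*(-1)
so (chi_5 * chi_4) takes values
  {e} -> 9, (ab) -> -1, (ab)(cd) -> 1, (abc) -> 0, (abcd) -> -1.
Now take the inner product of this character with each irreducible chi from the table, <chi_5*chi_4, chi> = (1/24) sum_C |C| (chi_5*chi_4)(C) conj(chi(C)):
  <chi_5*chi_4, chi_1> = (1/24)[1*(9)*conj(1) + 6*(-1)*conj(1) + 3*(1)*conj(1) + 8*(0)*conj(1) + 6*(-1)*conj(1)]
      = (1/24)[(9) + (-6) + (3) + (0) + (-6)] = 0/24 = 0
  <chi_5*chi_4, chi_2> = (1/24)[1*(9)*conj(1) + 6*(-1)*conj(-1) + 3*(1)*conj(1) + 8*(0)*conj(1) + 6*(-1)*conj(-1)]
      = (1/24)[(9) + (6) + (3) + (0) + (6)] = 24/24 = 1
  <chi_5*chi_4, chi_3> = (1/24)[1*(9)*conj(2) + 6*(-1)*conj(0) + 3*(1)*conj(2) + 8*(0)*conj(-1) + 6*(-1)*conj(0)]
      = (1/24)[(18) + (0) + (6) + (0) + (0)] = 24/24 = 1
  <chi_5*chi_4, chi_4> = (1/24)[1*(9)*conj(3) + 6*(-1)*conj(1) + 3*(1)*conj(-1) + 8*(0)*conj(0) + 6*(-1)*conj(-1)]
      = (1/24)[(27) + (-6) + (-3) + (0) + (6)] = 24/24 = 1
  <chi_5*chi_4, chi_5> = (1/24)[1*(9)*conj(3) + 6*(-1)*conj(-1) + 3*(1)*conj(-1) + 8*(0)*conj(0) + 6*(-1)*conj(1)]
      = (1/24)[(27) + (6) + (-3) + (0) + (-6)] = 24/24 = 1
Hence the multiplicities are chi_2: 1, chi_3: 1, chi_4: 1, chi_5: 1. Dimension check: dim(chi_5)*dim(chi_4) = 3*3 = 9 and sum (mult * dim) = 1*1 + 1*2 + 1*3 + 1*3 = 9.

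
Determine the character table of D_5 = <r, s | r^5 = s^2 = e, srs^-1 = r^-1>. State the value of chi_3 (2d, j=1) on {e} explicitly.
Conjugacy classes: {e} of size 1, {r^1, r^4} of size 2, {r^2, r^3} of size 2, {s, sr, ..., sr^4} of size 5.
Character table:
  irrep \ class              {e} (size 1)  {r^1, r^4} (size 2)  {r^2, r^3} (size 2)  {s, sr, ..., sr^4} (size 5)
  chi_1 (triv)               1             1                    1                    1                          
  chi_2 (sign: r->1, s->-1)  1             1                    1                    -1                         
  chi_3 (2d, j=1)            2             -1/2 + sqrt(5)/2     -sqrt(5)/2 - 1/2     0                          
  chi_4 (2d, j=2)            2             -sqrt(5)/2 - 1/2     -1/2 + sqrt(5)/2     0                          

Spot check: chi_3 (2d, j=1) on {e} = 2.

Solution. D_5 has order 2*5 = 10 with 4 conjugacy classes, hence 4 irreducibles. Sum of squared dims 1 + 1 + 4 + 4 = 10 = |G|. Linear characters come from the abelianisation; the 2-dimensional irreps have character r^k -> 2*cos(2*pi*j*k/5), reflections -> 0.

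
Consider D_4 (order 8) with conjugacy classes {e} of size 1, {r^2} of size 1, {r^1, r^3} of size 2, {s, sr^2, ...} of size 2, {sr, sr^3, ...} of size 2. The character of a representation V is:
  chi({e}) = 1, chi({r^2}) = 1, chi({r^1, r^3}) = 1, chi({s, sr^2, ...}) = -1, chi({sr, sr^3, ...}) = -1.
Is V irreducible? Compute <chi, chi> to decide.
Irreducible: <chi, chi> = 1.

Derivation: <chi, chi> = (1/|G|) sum_C |C| * |chi(C)|^2 = (1/8)[1*|1|^2 + 1*|1|^2 + 2*|1|^2 + 2*|-1|^2 + 2*|-1|^2]
  = (1/8)[(1) + (1) + (2) + (2) + (2)] = 8/8 = 1.
A character is irreducible iff <chi, chi> = 1, so this representation is irreducible.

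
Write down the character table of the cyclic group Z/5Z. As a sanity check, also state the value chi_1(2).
Character table of Z/5Z (irreps indexed chi_0,...,chi_4 with chi_k(m) = zeta_5^(k*m), zeta_5 = exp(2*pi*i/5)):
  irrep \ class  {0} (size 1)  {1} (size 1)    {2} (size 1)    {3} (size 1)    {4} (size 1)  
  chi_0          1             1               1               1               1             
  chi_1          1             exp(2*I*pi/5)   exp(4*I*pi/5)   exp(-4*I*pi/5)  exp(-2*I*pi/5)
  chi_2          1             exp(4*I*pi/5)   exp(-2*I*pi/5)  exp(2*I*pi/5)   exp(-4*I*pi/5)
  chi_3          1             exp(-4*I*pi/5)  exp(2*I*pi/5)   exp(-2*I*pi/5)  exp(4*I*pi/5) 
  chi_4          1             exp(-2*I*pi/5)  exp(-4*I*pi/5)  exp(4*I*pi/5)   exp(2*I*pi/5) 

Spot check: chi_1(2) = zeta_5^(1*2) = zeta_5^2 = exp(4*I*pi/5).

Reasoning: Z/5Z is abelian, so all 5 irreducible complex representations are 1-dimensional. They are given by chi_k(m) = zeta_5^(k*m) for k = 0,...,4. Row orthogonality: sum_m chi_k(m) conj(chi_l(m)) = 5 * [k = l].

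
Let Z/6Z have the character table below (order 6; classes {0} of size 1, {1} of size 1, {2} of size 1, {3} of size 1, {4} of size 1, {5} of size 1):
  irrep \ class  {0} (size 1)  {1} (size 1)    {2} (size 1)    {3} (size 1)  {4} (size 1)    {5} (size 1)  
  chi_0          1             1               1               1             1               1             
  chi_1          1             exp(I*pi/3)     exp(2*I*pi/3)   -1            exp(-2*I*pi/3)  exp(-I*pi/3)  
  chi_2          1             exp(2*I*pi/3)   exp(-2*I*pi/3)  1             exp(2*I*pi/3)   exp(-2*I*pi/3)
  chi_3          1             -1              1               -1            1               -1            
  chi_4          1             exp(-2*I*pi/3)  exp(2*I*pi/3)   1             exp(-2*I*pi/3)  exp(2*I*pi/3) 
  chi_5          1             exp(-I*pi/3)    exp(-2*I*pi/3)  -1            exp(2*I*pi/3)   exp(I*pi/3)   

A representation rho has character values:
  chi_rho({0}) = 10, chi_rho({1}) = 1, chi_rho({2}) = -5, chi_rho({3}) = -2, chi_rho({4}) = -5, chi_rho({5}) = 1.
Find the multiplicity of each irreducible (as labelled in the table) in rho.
Multiplicities: chi_0: 0, chi_1: 3, chi_2: 2, chi_3: 0, chi_4: 2, chi_5: 3.

Explanation: Use <chi_rho, chi> = (1/|G|) sum_C |C| * chi_rho(C) * conj(chi(C)) with |G| = 6 for each irreducible chi in the table:
  <chi_rho, chi_0> = (1/6)[1*(10)*conj(1) + 1*(1)*conj(1) + 1*(-5)*conj(1) + 1*(-2)*conj(1) + 1*(-5)*conj(1) + 1*(1)*conj(1)]
      = (1/6)[(10) + (1) + (-5) + (-2) + (-5) + (1)] = 0/6 = 0
  <chi_rho, chi_1> = (1/6)[1*(10)*conj(1) + 1*(1)*conj(exp(I*pi/3)) + 1*(-5)*conj(exp(2*I*pi/3)) + 1*(-2)*conj(-1) + 1*(-5)*conj(exp(-2*I*pi/3)) + 1*(1)*conj(exp(-I*pi/3))]
      = (1/6)[(10) + (1 + 3*exp(-2*I*pi/3) + 2*exp(I*pi/3)) + (5 + 5*exp(2*I*pi/3)) + (2) + (5 + 5*exp(-2*I*pi/3)) + (1 + 2*exp(-I*pi/3) + 3*exp(2*I*pi/3))] = 18/6 = 3
  <chi_rho, chi_2> = (1/6)[1*(10)*conj(1) + 1*(1)*conj(exp(2*I*pi/3)) + 1*(-5)*conj(exp(-2*I*pi/3)) + 1*(-2)*conj(1) + 1*(-5)*conj(exp(2*I*pi/3)) + 1*(1)*conj(exp(-2*I*pi/3))]
      = (1/6)[(10) + (-1 + 3*exp(-I*pi/3) + 2*exp(2*I*pi/3)) + (5 + 5*exp(-2*I*pi/3)) + (-2) + (5 + 5*exp(2*I*pi/3)) + (-1 + 2*exp(-2*I*pi/3) + 3*exp(I*pi/3))] = 12/6 = 2
  <chi_rho, chi_3> = (1/6)[1*(10)*conj(1) + 1*(1)*conj(-1) + 1*(-5)*conj(1) + 1*(-2)*conj(-1) + 1*(-5)*conj(1) + 1*(1)*conj(-1)]
      = (1/6)[(10) + (-1) + (-5) + (2) + (-5) + (-1)] = 0/6 = 0
  <chi_rho, chi_4> = (1/6)[1*(10)*conj(1) + 1*(1)*conj(exp(-2*I*pi/3)) + 1*(-5)*conj(exp(2*I*pi/3)) + 1*(-2)*conj(1) + 1*(-5)*conj(exp(-2*I*pi/3)) + 1*(1)*conj(exp(2*I*pi/3))]
      = (1/6)[(10) + (-1 + 2*exp(-2*I*pi/3) + 3*exp(I*pi/3)) + (5 + 5*exp(2*I*pi/3)) + (-2) + (5 + 5*exp(-2*I*pi/3)) + (-1 + 3*exp(-I*pi/3) + 2*exp(2*I*pi/3))] = 12/6 = 2
  <chi_rho, chi_5> = (1/6)[1*(10)*conj(1) + 1*(1)*conj(exp(-I*pi/3)) + 1*(-5)*conj(exp(-2*I*pi/3)) + 1*(-2)*conj(-1) + 1*(-5)*conj(exp(2*I*pi/3)) + 1*(1)*conj(exp(I*pi/3))]
      = (1/6)[(10) + (1 + 2*exp(-I*pi/3) + 3*exp(2*I*pi/3)) + (5 + 5*exp(-2*I*pi/3)) + (2) + (5 + 5*exp(2*I*pi/3)) + (1 + 3*exp(-2*I*pi/3) + 2*exp(I*pi/3))] = 18/6 = 3
(Exp terms are combined using exp(i*s)*conj(exp(i*t)) = exp(i*(s-t)), and sums of them are collapsed using the identity that for every m > 1 the m distinct m-th roots of unity sum to 0, e.g. 1 + exp(2*I*pi/3) + exp(-2*I*pi/3) = 0.)
Dimension check: dim(rho) = sum (mult * dim) = 0*1 + 3*1 + 2*1 + 0*1 + 2*1 + 3*1 = 10 = chi_rho(e) = 10.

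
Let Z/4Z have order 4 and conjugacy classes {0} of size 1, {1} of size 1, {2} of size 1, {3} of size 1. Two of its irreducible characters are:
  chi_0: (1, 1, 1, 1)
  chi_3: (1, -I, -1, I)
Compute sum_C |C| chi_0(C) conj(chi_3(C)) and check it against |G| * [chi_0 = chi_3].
Sum = 0; so <chi_0, chi_3> = 0 (distinct irreducibles are orthogonal).

Working: Compute term by term over conjugacy classes (|C| * chi_0(C) * conj(chi_3(C))):
  1*(1)*conj(1) + 1*(1)*conj(-I) + 1*(1)*conj(-1) + 1*(1)*conj(I)
  = (1) + (I) + (-1) + (-I)
  = 0.
(Exp terms are combined using exp(i*s)*conj(exp(i*t)) = exp(i*(s-t)), and sums of them are collapsed using the identity that for every m > 1 the m distinct m-th roots of unity sum to 0, e.g. 1 + exp(2*I*pi/3) + exp(-2*I*pi/3) = 0.)
Dividing by |G| = 4 gives 0/4 = 0, matching the row-orthogonality relation <chi_0, chi_3> = [chi_0 = chi_3].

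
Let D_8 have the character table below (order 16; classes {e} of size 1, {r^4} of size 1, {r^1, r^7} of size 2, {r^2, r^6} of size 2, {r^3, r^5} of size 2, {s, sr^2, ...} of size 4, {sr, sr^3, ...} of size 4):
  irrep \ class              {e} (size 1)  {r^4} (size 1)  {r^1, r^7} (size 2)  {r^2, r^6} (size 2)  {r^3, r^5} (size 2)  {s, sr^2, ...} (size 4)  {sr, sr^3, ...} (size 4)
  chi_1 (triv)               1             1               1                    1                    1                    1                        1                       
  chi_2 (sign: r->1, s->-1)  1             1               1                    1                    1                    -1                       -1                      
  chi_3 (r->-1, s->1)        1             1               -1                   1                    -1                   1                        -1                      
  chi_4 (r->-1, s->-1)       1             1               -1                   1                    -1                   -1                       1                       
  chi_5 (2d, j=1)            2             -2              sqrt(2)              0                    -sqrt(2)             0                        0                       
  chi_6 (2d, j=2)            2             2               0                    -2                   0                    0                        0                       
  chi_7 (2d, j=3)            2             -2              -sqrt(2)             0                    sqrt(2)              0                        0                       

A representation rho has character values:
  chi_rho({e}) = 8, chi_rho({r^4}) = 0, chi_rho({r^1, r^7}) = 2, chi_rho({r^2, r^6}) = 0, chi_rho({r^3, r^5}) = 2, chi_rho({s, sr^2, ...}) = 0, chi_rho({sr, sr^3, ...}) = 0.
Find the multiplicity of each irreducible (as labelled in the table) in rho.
Multiplicities: chi_1: 1, chi_2: 1, chi_3: 0, chi_4: 0, chi_5: 1, chi_6: 1, chi_7: 1.

Use <chi_rho, chi> = (1/|G|) sum_C |C| * chi_rho(C) * conj(chi(C)) with |G| = 16 for each irreducible chi in the table:
  <chi_rho, chi_1> = (1/16)[1*(8)*conj(1) + 1*(0)*conj(1) + 2*(2)*conj(1) + 2*(0)*conj(1) + 2*(2)*conj(1) + 4*(0)*conj(1) + 4*(0)*conj(1)]
      = (1/16)[(8) + (0) + (4) + (0) + (4) + (0) + (0)] = 16/16 = 1
  <chi_rho, chi_2> = (1/16)[1*(8)*conj(1) + 1*(0)*conj(1) + 2*(2)*conj(1) + 2*(0)*conj(1) + 2*(2)*conj(1) + 4*(0)*conj(-1) + 4*(0)*conj(-1)]
      = (1/16)[(8) + (0) + (4) + (0) + (4) + (0) + (0)] = 16/16 = 1
  <chi_rho, chi_3> = (1/16)[1*(8)*conj(1) + 1*(0)*conj(1) + 2*(2)*conj(-1) + 2*(0)*conj(1) + 2*(2)*conj(-1) + 4*(0)*conj(1) + 4*(0)*conj(-1)]
      = (1/16)[(8) + (0) + (-4) + (0) + (-4) + (0) + (0)] = 0/16 = 0
  <chi_rho, chi_4> = (1/16)[1*(8)*conj(1) + 1*(0)*conj(1) + 2*(2)*conj(-1) + 2*(0)*conj(1) + 2*(2)*conj(-1) + 4*(0)*conj(-1) + 4*(0)*conj(1)]
      = (1/16)[(8) + (0) + (-4) + (0) + (-4) + (0) + (0)] = 0/16 = 0
  <chi_rho, chi_5> = (1/16)[1*(8)*conj(2) + 1*(0)*conj(-2) + 2*(2)*conj(sqrt(2)) + 2*(0)*conj(0) + 2*(2)*conj(-sqrt(2)) + 4*(0)*conj(0) + 4*(0)*conj(0)]
      = (1/16)[(16) + (0) + (4*sqrt(2)) + (0) + (-4*sqrt(2)) + (0) + (0)] = 16/16 = 1
  <chi_rho, chi_6> = (1/16)[1*(8)*conj(2) + 1*(0)*conj(2) + 2*(2)*conj(0) + 2*(0)*conj(-2) + 2*(2)*conj(0) + 4*(0)*conj(0) + 4*(0)*conj(0)]
      = (1/16)[(16) + (0) + (0) + (0) + (0) + (0) + (0)] = 16/16 = 1
  <chi_rho, chi_7> = (1/16)[1*(8)*conj(2) + 1*(0)*conj(-2) + 2*(2)*conj(-sqrt(2)) + 2*(0)*conj(0) + 2*(2)*conj(sqrt(2)) + 4*(0)*conj(0) + 4*(0)*conj(0)]
      = (1/16)[(16) + (0) + (-4*sqrt(2)) + (0) + (4*sqrt(2)) + (0) + (0)] = 16/16 = 1
Dimension check: dim(rho) = sum (mult * dim) = 1*1 + 1*1 + 0*1 + 0*1 + 1*2 + 1*2 + 1*2 = 8 = chi_rho(e) = 8.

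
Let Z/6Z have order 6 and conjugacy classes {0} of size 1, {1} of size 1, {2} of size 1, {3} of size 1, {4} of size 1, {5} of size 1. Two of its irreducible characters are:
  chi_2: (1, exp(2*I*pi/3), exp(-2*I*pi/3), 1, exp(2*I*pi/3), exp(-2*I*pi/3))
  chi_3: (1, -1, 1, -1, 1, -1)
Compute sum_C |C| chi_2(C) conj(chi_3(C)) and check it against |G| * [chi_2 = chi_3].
Sum = 0; so <chi_2, chi_3> = 0 (distinct irreducibles are orthogonal).

Compute term by term over conjugacy classes (|C| * chi_2(C) * conj(chi_3(C))):
  1*(1)*conj(1) + 1*(exp(2*I*pi/3))*conj(-1) + 1*(exp(-2*I*pi/3))*conj(1) + 1*(1)*conj(-1) + 1*(exp(2*I*pi/3))*conj(1) + 1*(exp(-2*I*pi/3))*conj(-1)
  = (1) + (-exp(2*I*pi/3)) + (exp(-2*I*pi/3)) + (-1) + (exp(2*I*pi/3)) + (-exp(-2*I*pi/3))
  = 0.
(Exp terms are combined using exp(i*s)*conj(exp(i*t)) = exp(i*(s-t)), and sums of them are collapsed using the identity that for every m > 1 the m distinct m-th roots of unity sum to 0, e.g. 1 + exp(2*I*pi/3) + exp(-2*I*pi/3) = 0.)
Dividing by |G| = 6 gives 0/6 = 0, matching the row-orthogonality relation <chi_2, chi_3> = [chi_2 = chi_3].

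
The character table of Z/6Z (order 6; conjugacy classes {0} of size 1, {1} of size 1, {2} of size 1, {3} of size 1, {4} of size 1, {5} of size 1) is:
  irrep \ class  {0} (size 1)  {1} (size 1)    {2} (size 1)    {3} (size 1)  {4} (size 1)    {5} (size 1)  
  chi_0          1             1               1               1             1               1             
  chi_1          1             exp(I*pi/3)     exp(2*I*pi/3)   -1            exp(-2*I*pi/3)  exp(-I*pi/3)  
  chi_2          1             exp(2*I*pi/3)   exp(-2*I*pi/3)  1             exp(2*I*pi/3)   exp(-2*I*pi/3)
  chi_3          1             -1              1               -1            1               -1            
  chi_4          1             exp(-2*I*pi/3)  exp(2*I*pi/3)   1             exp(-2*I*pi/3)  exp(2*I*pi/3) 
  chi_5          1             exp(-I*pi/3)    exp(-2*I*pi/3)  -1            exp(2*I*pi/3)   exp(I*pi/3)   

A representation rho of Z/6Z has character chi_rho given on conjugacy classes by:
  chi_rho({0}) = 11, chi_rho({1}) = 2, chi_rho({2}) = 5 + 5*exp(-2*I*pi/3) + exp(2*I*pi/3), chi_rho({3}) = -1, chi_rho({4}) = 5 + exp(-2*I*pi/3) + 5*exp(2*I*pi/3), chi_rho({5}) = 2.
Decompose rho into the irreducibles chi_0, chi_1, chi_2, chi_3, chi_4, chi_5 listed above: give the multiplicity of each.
Multiplicities: chi_0: 3, chi_1: 1, chi_2: 2, chi_3: 2, chi_4: 0, chi_5: 3.

Explanation: Use <chi_rho, chi> = (1/|G|) sum_C |C| * chi_rho(C) * conj(chi(C)) with |G| = 6 for each irreducible chi in the table:
  <chi_rho, chi_0> = (1/6)[1*(11)*conj(1) + 1*(2)*conj(1) + 1*(5 + 5*exp(-2*I*pi/3) + exp(2*I*pi/3))*conj(1) + 1*(-1)*conj(1) + 1*(5 + exp(-2*I*pi/3) + 5*exp(2*I*pi/3))*conj(1) + 1*(2)*conj(1)]
      = (1/6)[(11) + (2) + (5 + 5*exp(-2*I*pi/3) + exp(2*I*pi/3)) + (-1) + (5 + exp(-2*I*pi/3) + 5*exp(2*I*pi/3)) + (2)] = 18/6 = 3
  <chi_rho, chi_1> = (1/6)[1*(11)*conj(1) + 1*(2)*conj(exp(I*pi/3)) + 1*(5 + 5*exp(-2*I*pi/3) + exp(2*I*pi/3))*conj(exp(2*I*pi/3)) + 1*(-1)*conj(-1) + 1*(5 + exp(-2*I*pi/3) + 5*exp(2*I*pi/3))*conj(exp(-2*I*pi/3)) + 1*(2)*conj(exp(-I*pi/3))]
      = (1/6)[(11) + (1 + 3*exp(-2*I*pi/3) + exp(-I*pi/3) + 2*exp(I*pi/3)) + (-4) + (1) + (-4) + (1 + 2*exp(-I*pi/3) + exp(I*pi/3) + 3*exp(2*I*pi/3))] = 6/6 = 1
  <chi_rho, chi_2> = (1/6)[1*(11)*conj(1) + 1*(2)*conj(exp(2*I*pi/3)) + 1*(5 + 5*exp(-2*I*pi/3) + exp(2*I*pi/3))*conj(exp(-2*I*pi/3)) + 1*(-1)*conj(1) + 1*(5 + exp(-2*I*pi/3) + 5*exp(2*I*pi/3))*conj(exp(2*I*pi/3)) + 1*(2)*conj(exp(-2*I*pi/3))]
      = (1/6)[(11) + (-1 + exp(-2*I*pi/3) + exp(-I*pi/3)) + (5 + exp(-2*I*pi/3) + 5*exp(2*I*pi/3)) + (-1) + (5 + 5*exp(-2*I*pi/3) + exp(2*I*pi/3)) + (-1 + exp(2*I*pi/3) + exp(I*pi/3))] = 12/6 = 2
  <chi_rho, chi_3> = (1/6)[1*(11)*conj(1) + 1*(2)*conj(-1) + 1*(5 + 5*exp(-2*I*pi/3) + exp(2*I*pi/3))*conj(1) + 1*(-1)*conj(-1) + 1*(5 + exp(-2*I*pi/3) + 5*exp(2*I*pi/3))*conj(1) + 1*(2)*conj(-1)]
      = (1/6)[(11) + (-2) + (5 + 5*exp(-2*I*pi/3) + exp(2*I*pi/3)) + (1) + (5 + exp(-2*I*pi/3) + 5*exp(2*I*pi/3)) + (-2)] = 12/6 = 2
  <chi_rho, chi_4> = (1/6)[1*(11)*conj(1) + 1*(2)*conj(exp(-2*I*pi/3)) + 1*(5 + 5*exp(-2*I*pi/3) + exp(2*I*pi/3))*conj(exp(2*I*pi/3)) + 1*(-1)*conj(1) + 1*(5 + exp(-2*I*pi/3) + 5*exp(2*I*pi/3))*conj(exp(-2*I*pi/3)) + 1*(2)*conj(exp(2*I*pi/3))]
      = (1/6)[(11) + (-1 + 2*exp(-2*I*pi/3) + exp(2*I*pi/3) + 3*exp(I*pi/3)) + (-4) + (-1) + (-4) + (-1 + 3*exp(-I*pi/3) + exp(-2*I*pi/3) + 2*exp(2*I*pi/3))] = 0/6 = 0
  <chi_rho, chi_5> = (1/6)[1*(11)*conj(1) + 1*(2)*conj(exp(-I*pi/3)) + 1*(5 + 5*exp(-2*I*pi/3) + exp(2*I*pi/3))*conj(exp(-2*I*pi/3)) + 1*(-1)*conj(-1) + 1*(5 + exp(-2*I*pi/3) + 5*exp(2*I*pi/3))*conj(exp(2*I*pi/3)) + 1*(2)*conj(exp(I*pi/3))]
      = (1/6)[(11) + (1 + exp(2*I*pi/3) + exp(I*pi/3)) + (5 + exp(-2*I*pi/3) + 5*exp(2*I*pi/3)) + (1) + (5 + 5*exp(-2*I*pi/3) + exp(2*I*pi/3)) + (1 + exp(-2*I*pi/3) + exp(-I*pi/3))] = 18/6 = 3
(Exp terms are combined using exp(i*s)*conj(exp(i*t)) = exp(i*(s-t)), and sums of them are collapsed using the identity that for every m > 1 the m distinct m-th roots of unity sum to 0, e.g. 1 + exp(2*I*pi/3) + exp(-2*I*pi/3) = 0.)
Dimension check: dim(rho) = sum (mult * dim) = 3*1 + 1*1 + 2*1 + 2*1 + 0*1 + 3*1 = 11 = chi_rho(e) = 11.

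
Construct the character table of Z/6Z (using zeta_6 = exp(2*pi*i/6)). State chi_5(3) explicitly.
Character table of Z/6Z (irreps indexed chi_0,...,chi_5 with chi_k(m) = zeta_6^(k*m), zeta_6 = exp(2*pi*i/6)):
  irrep \ class  {0} (size 1)  {1} (size 1)    {2} (size 1)    {3} (size 1)  {4} (size 1)    {5} (size 1)  
  chi_0          1             1               1               1             1               1             
  chi_1          1             exp(I*pi/3)     exp(2*I*pi/3)   -1            exp(-2*I*pi/3)  exp(-I*pi/3)  
  chi_2          1             exp(2*I*pi/3)   exp(-2*I*pi/3)  1             exp(2*I*pi/3)   exp(-2*I*pi/3)
  chi_3          1             -1              1               -1            1               -1            
  chi_4          1             exp(-2*I*pi/3)  exp(2*I*pi/3)   1             exp(-2*I*pi/3)  exp(2*I*pi/3) 
  chi_5          1             exp(-I*pi/3)    exp(-2*I*pi/3)  -1            exp(2*I*pi/3)   exp(I*pi/3)   

Spot check: chi_5(3) = zeta_6^(5*3) = zeta_6^15 = -1.

Details: Z/6Z is abelian, so all 6 irreducible complex representations are 1-dimensional. They are given by chi_k(m) = zeta_6^(k*m) for k = 0,...,5. Row orthogonality: sum_m chi_k(m) conj(chi_l(m)) = 6 * [k = l].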